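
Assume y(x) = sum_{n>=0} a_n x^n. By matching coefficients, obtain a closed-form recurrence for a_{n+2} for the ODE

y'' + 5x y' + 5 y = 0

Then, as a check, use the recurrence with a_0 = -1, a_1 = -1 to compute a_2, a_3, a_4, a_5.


Substitute y = sum_n a_n x^n.
y''(x) has coefficient (n+2)(n+1) a_{n+2} at x^n;
5 x y'(x) has coefficient 5 n a_n at x^n (shift);
5 y(x) has coefficient 5 a_n at x^n.
Matching x^n: (n+2)(n+1) a_{n+2} + (5n + 5) a_n = 0.
Thus a_{n+2} = (-5n - 5) / ((n+1)(n+2)) * a_n.

Check with a_0 = -1, a_1 = -1 (apply the recurrence for n = 0, 1, 2, 3): a_0 = -1, a_1 = -1, a_2 = 5/2, a_3 = 5/3, a_4 = -25/8, a_5 = -5/3.

a_(n+2) = (-5n - 5) / ((n+1)(n+2)) * a_n; check: a_0 = -1, a_1 = -1, a_2 = 5/2, a_3 = 5/3, a_4 = -25/8, a_5 = -5/3


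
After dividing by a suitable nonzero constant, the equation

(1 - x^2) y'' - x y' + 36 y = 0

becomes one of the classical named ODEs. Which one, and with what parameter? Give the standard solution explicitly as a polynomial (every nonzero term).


The equation is already in a standard form:  (1 - x^2) y'' - x y' + 36 y = 0.
This matches the Chebyshev equation (1 - x^2) y'' - x y' + n^2 y = 0 (note the -x y' term, not -2x y') with n^2 = 36, so n = 6; the polynomial solution is T_6(x).
With y = sum_k a_k x^k, matching x^k gives (k+2)(k+1) a_{k+2} = (k^2 - n^2) a_k = (k - 6)(k + 6) a_k. The right side vanishes at k = 6, so the series with the parity of 6 terminates at degree 6.
Standard normalization: leading coefficient of T_n is 2^(n-1), so a_6 = 2^5 = 32. Work downward with a_k = (k+1)(k+2) a_{k+2} / ((k - 6)(k + 6)):
  a_4 = (5)(6)(32) / ((4 - 6)(4 + 6)) = 960/(-20) = -48
  a_2 = (3)(4)(-48) / ((2 - 6)(2 + 6)) = -576/(-32) = 18
  a_0 = (1)(2)(18) / ((0 - 6)(0 + 6)) = 36/(-36) = -1
Hence T_6(x) = 32 x^6 - 48 x^4 + 18 x^2 - 1.

T_6(x); series = 32 x^6 - 48 x^4 + 18 x^2 - 1


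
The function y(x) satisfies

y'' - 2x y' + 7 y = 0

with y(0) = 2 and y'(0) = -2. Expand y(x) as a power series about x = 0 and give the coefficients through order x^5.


Ansatz: y(x) = sum_{n>=0} a_n x^n, so y'(x) = sum_{n>=1} n a_n x^(n-1) and y''(x) = sum_{n>=2} n(n-1) a_n x^(n-2).
Substitute into P(x) y'' + Q(x) y' + R(x) y = 0 with P(x) = 1, Q(x) = -2x, R(x) = 7, and match powers of x.
Initial conditions: a_0 = 2, a_1 = -2.
Setting the coefficient of each power of x to zero and solving order by order (substituting the coefficients already found):
  x^0: 2 a_2 + 7 a_0 = 0  ->  2 a_2 = -7 a_0 = -14  ->  a_2 = -7
  x^1: 6 a_3 + 5 a_1 = 0  ->  6 a_3 = -5 a_1 = 10  ->  a_3 = 5/3
  x^2: 12 a_4 + 3 a_2 = 0  ->  12 a_4 = -3 a_2 = 21  ->  a_4 = 7/4
  x^3: 20 a_5 + a_3 = 0  ->  20 a_5 = -a_3 = -5/3  ->  a_5 = -1/12
Truncated series: y(x) = 2 - 2 x - 7 x^2 + (5/3) x^3 + (7/4) x^4 - (1/12) x^5 + O(x^6).

a_0 = 2; a_1 = -2; a_2 = -7; a_3 = 5/3; a_4 = 7/4; a_5 = -1/12


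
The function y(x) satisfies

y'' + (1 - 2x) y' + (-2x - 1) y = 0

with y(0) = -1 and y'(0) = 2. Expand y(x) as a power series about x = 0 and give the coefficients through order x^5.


Ansatz: y(x) = sum_{n>=0} a_n x^n, so y'(x) = sum_{n>=1} n a_n x^(n-1) and y''(x) = sum_{n>=2} n(n-1) a_n x^(n-2).
Substitute into P(x) y'' + Q(x) y' + R(x) y = 0 with P(x) = 1, Q(x) = 1 - 2x, R(x) = -2x - 1, and match powers of x.
Initial conditions: a_0 = -1, a_1 = 2.
Setting the coefficient of each power of x to zero and solving order by order (substituting the coefficients already found):
  x^0: 2 a_2 + a_1 - a_0 = 0  ->  2 a_2 = -a_1 + a_0 = -3  ->  a_2 = -3/2
  x^1: 6 a_3 + 2 a_2 - 3 a_1 - 2 a_0 = 0  ->  6 a_3 = -2 a_2 + 3 a_1 + 2 a_0 = 7  ->  a_3 = 7/6
  x^2: 12 a_4 + 3 a_3 - 5 a_2 - 2 a_1 = 0  ->  12 a_4 = -3 a_3 + 5 a_2 + 2 a_1 = -7  ->  a_4 = -7/12
  x^3: 20 a_5 + 4 a_4 - 7 a_3 - 2 a_2 = 0  ->  20 a_5 = -4 a_4 + 7 a_3 + 2 a_2 = 15/2  ->  a_5 = 3/8
Truncated series: y(x) = -1 + 2 x - (3/2) x^2 + (7/6) x^3 - (7/12) x^4 + (3/8) x^5 + O(x^6).

a_0 = -1; a_1 = 2; a_2 = -3/2; a_3 = 7/6; a_4 = -7/12; a_5 = 3/8


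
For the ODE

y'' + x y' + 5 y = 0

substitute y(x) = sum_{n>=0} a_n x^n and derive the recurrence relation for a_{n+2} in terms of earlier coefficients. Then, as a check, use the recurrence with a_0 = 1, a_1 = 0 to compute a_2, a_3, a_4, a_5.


Substitute y = sum_n a_n x^n.
y''(x) has coefficient (n+2)(n+1) a_{n+2} at x^n;
x y'(x) has coefficient n a_n at x^n (shift);
5 y(x) has coefficient 5 a_n at x^n.
Matching x^n: (n+2)(n+1) a_{n+2} + (n + 5) a_n = 0.
Thus a_{n+2} = (-n - 5) / ((n+1)(n+2)) * a_n.

Check with a_0 = 1, a_1 = 0 (apply the recurrence for n = 0, 1, 2, 3): a_0 = 1, a_1 = 0, a_2 = -5/2, a_3 = 0, a_4 = 35/24, a_5 = 0.

a_(n+2) = (-n - 5) / ((n+1)(n+2)) * a_n; check: a_0 = 1, a_1 = 0, a_2 = -5/2, a_3 = 0, a_4 = 35/24, a_5 = 0


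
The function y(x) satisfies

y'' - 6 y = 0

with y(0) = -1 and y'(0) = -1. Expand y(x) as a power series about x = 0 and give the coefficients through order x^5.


Ansatz: y(x) = sum_{n>=0} a_n x^n, so y'(x) = sum_{n>=1} n a_n x^(n-1) and y''(x) = sum_{n>=2} n(n-1) a_n x^(n-2).
Substitute into P(x) y'' + Q(x) y' + R(x) y = 0 with P(x) = 1, Q(x) = 0, R(x) = -6, and match powers of x.
Initial conditions: a_0 = -1, a_1 = -1.
Setting the coefficient of each power of x to zero and solving order by order (substituting the coefficients already found):
  x^0: 2 a_2 - 6 a_0 = 0  ->  2 a_2 = 6 a_0 = -6  ->  a_2 = -3
  x^1: 6 a_3 - 6 a_1 = 0  ->  6 a_3 = 6 a_1 = -6  ->  a_3 = -1
  x^2: 12 a_4 - 6 a_2 = 0  ->  12 a_4 = 6 a_2 = -18  ->  a_4 = -3/2
  x^3: 20 a_5 - 6 a_3 = 0  ->  20 a_5 = 6 a_3 = -6  ->  a_5 = -3/10
Truncated series: y(x) = -1 - x - 3 x^2 - x^3 - (3/2) x^4 - (3/10) x^5 + O(x^6).

a_0 = -1; a_1 = -1; a_2 = -3; a_3 = -1; a_4 = -3/2; a_5 = -3/10


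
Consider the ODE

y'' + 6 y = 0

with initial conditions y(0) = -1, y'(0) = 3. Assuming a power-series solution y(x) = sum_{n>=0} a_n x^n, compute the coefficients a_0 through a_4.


Ansatz: y(x) = sum_{n>=0} a_n x^n, so y'(x) = sum_{n>=1} n a_n x^(n-1) and y''(x) = sum_{n>=2} n(n-1) a_n x^(n-2).
Substitute into P(x) y'' + Q(x) y' + R(x) y = 0 with P(x) = 1, Q(x) = 0, R(x) = 6, and match powers of x.
Initial conditions: a_0 = -1, a_1 = 3.
Setting the coefficient of each power of x to zero and solving order by order (substituting the coefficients already found):
  x^0: 2 a_2 + 6 a_0 = 0  ->  2 a_2 = -6 a_0 = 6  ->  a_2 = 3
  x^1: 6 a_3 + 6 a_1 = 0  ->  6 a_3 = -6 a_1 = -18  ->  a_3 = -3
  x^2: 12 a_4 + 6 a_2 = 0  ->  12 a_4 = -6 a_2 = -18  ->  a_4 = -3/2
Truncated series: y(x) = -1 + 3 x + 3 x^2 - 3 x^3 - (3/2) x^4 + O(x^5).

a_0 = -1; a_1 = 3; a_2 = 3; a_3 = -3; a_4 = -3/2


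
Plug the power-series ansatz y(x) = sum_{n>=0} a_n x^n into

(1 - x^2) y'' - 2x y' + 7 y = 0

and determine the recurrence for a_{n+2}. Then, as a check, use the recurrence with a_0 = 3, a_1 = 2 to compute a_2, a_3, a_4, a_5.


Substitute y = sum_n a_n x^n.
(1 - 1 x^2) y'' contributes (n+2)(n+1) a_{n+2} - n(n-1) a_n at x^n.
-2 x y'(x) contributes -2 n a_n at x^n.
7 y(x) contributes 7 a_n at x^n.
Matching x^n: (n+2)(n+1) a_{n+2} + (-n(n-1) - 2 n + 7) a_n = 0.
Thus a_{n+2} = (n(n-1) + 2 n - 7) / ((n+1)(n+2)) * a_n.

Check with a_0 = 3, a_1 = 2 (apply the recurrence for n = 0, 1, 2, 3): a_0 = 3, a_1 = 2, a_2 = -21/2, a_3 = -5/3, a_4 = 7/8, a_5 = -5/12.

a_(n+2) = (n(n-1) + 2 n - 7) / ((n+1)(n+2)) * a_n; check: a_0 = 3, a_1 = 2, a_2 = -21/2, a_3 = -5/3, a_4 = 7/8, a_5 = -5/12


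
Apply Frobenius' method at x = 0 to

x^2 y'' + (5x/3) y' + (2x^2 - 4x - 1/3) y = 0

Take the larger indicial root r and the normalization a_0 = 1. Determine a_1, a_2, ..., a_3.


Write in Frobenius form y'' + (p(x)/x) y' + (q(x)/x^2) y = 0:
  p(x) = 5/3,  q(x) = 2x^2 - 4x - 1/3.
Indicial equation: r(r-1) + (5/3) r + (-1/3) = 0 -> roots r_1 = 1/3, r_2 = -1.
Take r = r_1 = 1/3. Let y(x) = x^r sum_{n>=0} a_n x^n with a_0 = 1.
Substitute y = x^r sum a_n x^n and match x^{r+n}. The recurrence is
  D(n) a_n - 4 a_{n-1} + 2 a_{n-2} = 0,  where D(n) = (r+n)(r+n-1) + (5/3)(r+n) + (-1/3).
  a_n = [4 a_{n-1} - 2 a_{n-2}] / D(n).
Since the indicial polynomial factors as (r - r_1)(r - r_2), D(n) = (r_1 + n - r_1)(r_1 + n - r_2) = n(n + 4/3).
Evaluating step by step (a_0 = 1):
  n = 1: D(1) = 1(1 + 4/3) = 7/3; numerator = 4(1) = 4; a_1 = (4)/(7/3) = 12/7
  n = 2: D(2) = 2(2 + 4/3) = 20/3; numerator = 4(12/7) - 2(1) = 34/7; a_2 = (34/7)/(20/3) = 51/70
  n = 3: D(3) = 3(3 + 4/3) = 13; numerator = 4(51/70) - 2(12/7) = -18/35; a_3 = (-18/35)/(13) = -18/455

r = 1/3; a_0 = 1; a_1 = 12/7; a_2 = 51/70; a_3 = -18/455


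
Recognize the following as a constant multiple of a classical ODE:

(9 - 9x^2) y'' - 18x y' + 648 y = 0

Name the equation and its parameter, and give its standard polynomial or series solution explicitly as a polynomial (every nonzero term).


All three coefficients share the factor 9; dividing through by 9 gives  (1 - x^2) y'' - 2x y' + 72 y = 0.
This matches the Legendre equation (1 - x^2) y'' - 2x y' + n(n+1) y = 0 (note the -2x y' term) with n(n+1) = 72, so n = 8; the polynomial solution is P_8(x).
With y = sum_k a_k x^k, matching x^k gives (k+2)(k+1) a_{k+2} = [k(k+1) - n(n+1)] a_k = (k - 8)(k + 9) a_k. The right side vanishes at k = 8, so the series with the parity of 8 terminates at degree 8.
Standard normalization (P_n(1) = 1): leading coefficient (2n)!/(2^n (n!)^2) = 20922789888000/(256*1625702400) = 6435/128, so a_8 = 6435/128. Work downward with a_k = (k+1)(k+2) a_{k+2} / ((k - 8)(k + 9)):
  a_6 = (7)(8)(6435/128) / ((6 - 8)(6 + 9)) = (45045/16)/(-30) = -3003/32
  a_4 = (5)(6)(-3003/32) / ((4 - 8)(4 + 9)) = (-45045/16)/(-52) = 3465/64
  a_2 = (3)(4)(3465/64) / ((2 - 8)(2 + 9)) = (10395/16)/(-66) = -315/32
  a_0 = (1)(2)(-315/32) / ((0 - 8)(0 + 9)) = (-315/16)/(-72) = 35/128
Hence P_8(x) = 6435 x^8/128 - 3003 x^6/32 + 3465 x^4/64 - 315 x^2/32 + 35/128.

P_8(x); series = 6435 x^8/128 - 3003 x^6/32 + 3465 x^4/64 - 315 x^2/32 + 35/128


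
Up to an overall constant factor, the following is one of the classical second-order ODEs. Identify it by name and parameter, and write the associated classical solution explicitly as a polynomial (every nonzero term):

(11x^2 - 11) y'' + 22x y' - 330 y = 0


All three coefficients share the factor -11; dividing through by -11 gives  (1 - x^2) y'' - 2x y' + 30 y = 0.
This matches the Legendre equation (1 - x^2) y'' - 2x y' + n(n+1) y = 0 (note the -2x y' term) with n(n+1) = 30, so n = 5; the polynomial solution is P_5(x).
With y = sum_k a_k x^k, matching x^k gives (k+2)(k+1) a_{k+2} = [k(k+1) - n(n+1)] a_k = (k - 5)(k + 6) a_k. The right side vanishes at k = 5, so the series with the parity of 5 terminates at degree 5.
Standard normalization (P_n(1) = 1): leading coefficient (2n)!/(2^n (n!)^2) = 3628800/(32*14400) = 63/8, so a_5 = 63/8. Work downward with a_k = (k+1)(k+2) a_{k+2} / ((k - 5)(k + 6)):
  a_3 = (4)(5)(63/8) / ((3 - 5)(3 + 6)) = (315/2)/(-18) = -35/4
  a_1 = (2)(3)(-35/4) / ((1 - 5)(1 + 6)) = (-105/2)/(-28) = 15/8
Hence P_5(x) = 63 x^5/8 - 35 x^3/4 + 15 x/8.

P_5(x); series = 63 x^5/8 - 35 x^3/4 + 15 x/8


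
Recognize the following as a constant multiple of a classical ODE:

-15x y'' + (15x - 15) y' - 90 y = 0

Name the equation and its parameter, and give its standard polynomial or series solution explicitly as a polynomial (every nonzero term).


All three coefficients share the factor -15; dividing through by -15 gives  x y'' + (1 - x) y' + 6 y = 0.
This matches the Laguerre equation x y'' + (1 - x) y' + n y = 0 with n = 6; the polynomial solution is L_6(x).
With y = sum_k a_k x^k, matching x^k gives (k+1)k a_{k+1} + (k+1) a_{k+1} - k a_k + n a_k = 0, i.e. (k+1)^2 a_{k+1} = (k - n) a_k = (k - 6) a_k. The right side vanishes at k = 6, so the series terminates at degree 6.
Standard normalization L_n(0) = 1 gives a_0 = 1. Work upward with a_{k+1} = (k - 6) a_k / (k+1)^2:
  a_1 = (0 - 6)(1) / 1^2 = -6/1 = -6
  a_2 = (1 - 6)(-6) / 2^2 = 30/4 = 15/2
  a_3 = (2 - 6)(15/2) / 3^2 = -30/9 = -10/3
  a_4 = (3 - 6)(-10/3) / 4^2 = 10/16 = 5/8
  a_5 = (4 - 6)(5/8) / 5^2 = (-5/4)/25 = -1/20
  a_6 = (5 - 6)(-1/20) / 6^2 = (1/20)/36 = 1/720
Hence L_6(x) = x^6/720 - x^5/20 + 5 x^4/8 - 10 x^3/3 + 15 x^2/2 - 6 x + 1.

L_6(x); series = x^6/720 - x^5/20 + 5 x^4/8 - 10 x^3/3 + 15 x^2/2 - 6 x + 1


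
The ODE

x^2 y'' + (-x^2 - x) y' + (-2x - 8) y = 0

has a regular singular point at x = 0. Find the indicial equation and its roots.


Divide by x^2 to reach normal form y'' + P_1(x) y' + P_2(x) y = 0 with P_1(x) = -1 - 1/x and P_2(x) = -2/x - 8/x^2.
x = 0 is a singular point because the y'-coefficient -1 - 1/x has a pole at x = 0 and the y-coefficient -2/x - 8/x^2 has a pole at x = 0.
It is a regular singular point because x P_1(x) = p(x) = -x - 1 and x^2 P_2(x) = q(x) = -2x - 8 are polynomials, hence analytic at x = 0.
p(0) = -1,  q(0) = -8.
Indicial equation: r(r-1) + p(0) r + q(0) = 0, i.e. r^2 + (p(0) - 1) r + q(0) = 0, i.e. r^2 - 2 r - 8 = 0.
Discriminant: (-2)^2 - 4(-8) = 36, so r = (2 ± 6)/2.
Solving: r_1 = 4, r_2 = -2.

indicial: r^2 - 2 r - 8 = 0; roots r_1 = 4, r_2 = -2


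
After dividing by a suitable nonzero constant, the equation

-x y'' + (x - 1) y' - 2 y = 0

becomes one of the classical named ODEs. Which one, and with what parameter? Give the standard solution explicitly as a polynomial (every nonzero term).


All three coefficients share the factor -1; dividing through by -1 gives  x y'' + (1 - x) y' + 2 y = 0.
This matches the Laguerre equation x y'' + (1 - x) y' + n y = 0 with n = 2; the polynomial solution is L_2(x).
With y = sum_k a_k x^k, matching x^k gives (k+1)k a_{k+1} + (k+1) a_{k+1} - k a_k + n a_k = 0, i.e. (k+1)^2 a_{k+1} = (k - n) a_k = (k - 2) a_k. The right side vanishes at k = 2, so the series terminates at degree 2.
Standard normalization L_n(0) = 1 gives a_0 = 1. Work upward with a_{k+1} = (k - 2) a_k / (k+1)^2:
  a_1 = (0 - 2)(1) / 1^2 = -2/1 = -2
  a_2 = (1 - 2)(-2) / 2^2 = 2/4 = 1/2
Hence L_2(x) = x^2/2 - 2 x + 1.

L_2(x); series = x^2/2 - 2 x + 1


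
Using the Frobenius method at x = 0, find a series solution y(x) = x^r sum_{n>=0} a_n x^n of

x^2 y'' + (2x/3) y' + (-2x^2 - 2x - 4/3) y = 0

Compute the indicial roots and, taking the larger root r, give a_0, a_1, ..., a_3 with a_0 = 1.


Write in Frobenius form y'' + (p(x)/x) y' + (q(x)/x^2) y = 0:
  p(x) = 2/3,  q(x) = -2x^2 - 2x - 4/3.
Indicial equation: r(r-1) + (2/3) r + (-4/3) = 0 -> roots r_1 = 4/3, r_2 = -1.
Take r = r_1 = 4/3. Let y(x) = x^r sum_{n>=0} a_n x^n with a_0 = 1.
Substitute y = x^r sum a_n x^n and match x^{r+n}. The recurrence is
  D(n) a_n - 2 a_{n-1} - 2 a_{n-2} = 0,  where D(n) = (r+n)(r+n-1) + (2/3)(r+n) + (-4/3).
  a_n = [2 a_{n-1} + 2 a_{n-2}] / D(n).
Since the indicial polynomial factors as (r - r_1)(r - r_2), D(n) = (r_1 + n - r_1)(r_1 + n - r_2) = n(n + 7/3).
Evaluating step by step (a_0 = 1):
  n = 1: D(1) = 1(1 + 7/3) = 10/3; numerator = 2(1) = 2; a_1 = (2)/(10/3) = 3/5
  n = 2: D(2) = 2(2 + 7/3) = 26/3; numerator = 2(3/5) + 2(1) = 16/5; a_2 = (16/5)/(26/3) = 24/65
  n = 3: D(3) = 3(3 + 7/3) = 16; numerator = 2(24/65) + 2(3/5) = 126/65; a_3 = (126/65)/(16) = 63/520

r = 4/3; a_0 = 1; a_1 = 3/5; a_2 = 24/65; a_3 = 63/520


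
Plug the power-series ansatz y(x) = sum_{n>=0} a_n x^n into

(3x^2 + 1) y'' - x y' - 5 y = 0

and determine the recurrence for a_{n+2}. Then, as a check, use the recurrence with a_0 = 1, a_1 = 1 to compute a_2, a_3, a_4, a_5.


Substitute y = sum_n a_n x^n.
(1 + 3 x^2) y'' contributes (n+2)(n+1) a_{n+2} + 3 n(n-1) a_n at x^n.
-x y'(x) contributes -n a_n at x^n.
-5 y(x) contributes -5 a_n at x^n.
Matching x^n: (n+2)(n+1) a_{n+2} + (3 n(n-1) - n - 5) a_n = 0.
Thus a_{n+2} = (-3 n(n-1) + n + 5) / ((n+1)(n+2)) * a_n.

Check with a_0 = 1, a_1 = 1 (apply the recurrence for n = 0, 1, 2, 3): a_0 = 1, a_1 = 1, a_2 = 5/2, a_3 = 1, a_4 = 5/24, a_5 = -1/2.

a_(n+2) = (-3 n(n-1) + n + 5) / ((n+1)(n+2)) * a_n; check: a_0 = 1, a_1 = 1, a_2 = 5/2, a_3 = 1, a_4 = 5/24, a_5 = -1/2


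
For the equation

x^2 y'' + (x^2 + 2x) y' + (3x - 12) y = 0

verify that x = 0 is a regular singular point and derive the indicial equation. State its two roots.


Divide by x^2 to reach normal form y'' + P_1(x) y' + P_2(x) y = 0 with P_1(x) = 1 + 2/x and P_2(x) = 3/x - 12/x^2.
x = 0 is a singular point because the y'-coefficient 1 + 2/x has a pole at x = 0 and the y-coefficient 3/x - 12/x^2 has a pole at x = 0.
It is a regular singular point because x P_1(x) = p(x) = x + 2 and x^2 P_2(x) = q(x) = 3x - 12 are polynomials, hence analytic at x = 0.
p(0) = 2,  q(0) = -12.
Indicial equation: r(r-1) + p(0) r + q(0) = 0, i.e. r^2 + (p(0) - 1) r + q(0) = 0, i.e. r^2 + 1 r - 12 = 0.
Discriminant: (1)^2 - 4(-12) = 49, so r = (-1 ± 7)/2.
Solving: r_1 = 3, r_2 = -4.

indicial: r^2 + 1 r - 12 = 0; roots r_1 = 3, r_2 = -4


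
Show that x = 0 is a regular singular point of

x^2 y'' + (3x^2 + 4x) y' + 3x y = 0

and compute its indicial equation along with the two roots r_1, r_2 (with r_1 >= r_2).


Divide by x^2 to reach normal form y'' + P_1(x) y' + P_2(x) y = 0 with P_1(x) = 3 + 4/x and P_2(x) = 3/x.
x = 0 is a singular point because the y'-coefficient 3 + 4/x has a pole at x = 0 and the y-coefficient 3/x has a pole at x = 0.
It is a regular singular point because x P_1(x) = p(x) = 3x + 4 and x^2 P_2(x) = q(x) = 3x are polynomials, hence analytic at x = 0.
p(0) = 4,  q(0) = 0.
Indicial equation: r(r-1) + p(0) r + q(0) = 0, i.e. r^2 + (p(0) - 1) r + q(0) = 0, i.e. r^2 + 3 r = 0.
Discriminant: (3)^2 - 4(0) = 9, so r = (-3 ± 3)/2.
Solving: r_1 = 0, r_2 = -3.

indicial: r^2 + 3 r = 0; roots r_1 = 0, r_2 = -3


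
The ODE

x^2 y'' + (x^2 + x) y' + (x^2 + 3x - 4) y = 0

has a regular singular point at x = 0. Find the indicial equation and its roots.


Divide by x^2 to reach normal form y'' + P_1(x) y' + P_2(x) y = 0 with P_1(x) = 1 + 1/x and P_2(x) = 1 + 3/x - 4/x^2.
x = 0 is a singular point because the y'-coefficient 1 + 1/x has a pole at x = 0 and the y-coefficient 1 + 3/x - 4/x^2 has a pole at x = 0.
It is a regular singular point because x P_1(x) = p(x) = x + 1 and x^2 P_2(x) = q(x) = x^2 + 3x - 4 are polynomials, hence analytic at x = 0.
p(0) = 1,  q(0) = -4.
Indicial equation: r(r-1) + p(0) r + q(0) = 0, i.e. r^2 + (p(0) - 1) r + q(0) = 0, i.e. r^2 - 4 = 0.
Discriminant: (0)^2 - 4(-4) = 16, so r = (0 ± 4)/2.
Solving: r_1 = 2, r_2 = -2.

indicial: r^2 - 4 = 0; roots r_1 = 2, r_2 = -2


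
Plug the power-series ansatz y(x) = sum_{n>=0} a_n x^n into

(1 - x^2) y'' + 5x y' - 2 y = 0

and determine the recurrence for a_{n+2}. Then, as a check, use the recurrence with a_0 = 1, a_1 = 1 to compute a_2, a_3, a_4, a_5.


Substitute y = sum_n a_n x^n.
(1 - 1 x^2) y'' contributes (n+2)(n+1) a_{n+2} - n(n-1) a_n at x^n.
5 x y'(x) contributes 5 n a_n at x^n.
-2 y(x) contributes -2 a_n at x^n.
Matching x^n: (n+2)(n+1) a_{n+2} + (-n(n-1) + 5 n - 2) a_n = 0.
Thus a_{n+2} = (n(n-1) - 5 n + 2) / ((n+1)(n+2)) * a_n.

Check with a_0 = 1, a_1 = 1 (apply the recurrence for n = 0, 1, 2, 3): a_0 = 1, a_1 = 1, a_2 = 1, a_3 = -1/2, a_4 = -1/2, a_5 = 7/40.

a_(n+2) = (n(n-1) - 5 n + 2) / ((n+1)(n+2)) * a_n; check: a_0 = 1, a_1 = 1, a_2 = 1, a_3 = -1/2, a_4 = -1/2, a_5 = 7/40


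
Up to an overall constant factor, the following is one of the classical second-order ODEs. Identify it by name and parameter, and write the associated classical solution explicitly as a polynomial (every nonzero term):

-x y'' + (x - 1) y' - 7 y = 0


All three coefficients share the factor -1; dividing through by -1 gives  x y'' + (1 - x) y' + 7 y = 0.
This matches the Laguerre equation x y'' + (1 - x) y' + n y = 0 with n = 7; the polynomial solution is L_7(x).
With y = sum_k a_k x^k, matching x^k gives (k+1)k a_{k+1} + (k+1) a_{k+1} - k a_k + n a_k = 0, i.e. (k+1)^2 a_{k+1} = (k - n) a_k = (k - 7) a_k. The right side vanishes at k = 7, so the series terminates at degree 7.
Standard normalization L_n(0) = 1 gives a_0 = 1. Work upward with a_{k+1} = (k - 7) a_k / (k+1)^2:
  a_1 = (0 - 7)(1) / 1^2 = -7/1 = -7
  a_2 = (1 - 7)(-7) / 2^2 = 42/4 = 21/2
  a_3 = (2 - 7)(21/2) / 3^2 = (-105/2)/9 = -35/6
  a_4 = (3 - 7)(-35/6) / 4^2 = (70/3)/16 = 35/24
  a_5 = (4 - 7)(35/24) / 5^2 = (-35/8)/25 = -7/40
  a_6 = (5 - 7)(-7/40) / 6^2 = (7/20)/36 = 7/720
  a_7 = (6 - 7)(7/720) / 7^2 = (-7/720)/49 = -1/5040
Hence L_7(x) = -x^7/5040 + 7 x^6/720 - 7 x^5/40 + 35 x^4/24 - 35 x^3/6 + 21 x^2/2 - 7 x + 1.

L_7(x); series = -x^7/5040 + 7 x^6/720 - 7 x^5/40 + 35 x^4/24 - 35 x^3/6 + 21 x^2/2 - 7 x + 1


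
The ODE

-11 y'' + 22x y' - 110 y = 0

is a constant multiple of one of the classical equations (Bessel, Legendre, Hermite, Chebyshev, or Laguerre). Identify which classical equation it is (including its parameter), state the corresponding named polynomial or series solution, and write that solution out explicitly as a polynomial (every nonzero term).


All three coefficients share the factor -11; dividing through by -11 gives  y'' - 2x y' + 10 y = 0.
This matches the Hermite equation y'' - 2x y' + 2n y = 0 with 2n = 10, so n = 5; the polynomial solution is H_5(x).
With y = sum_k a_k x^k, matching x^k gives (k+2)(k+1) a_{k+2} = 2(k - n) a_k = 2(k - 5) a_k. The right side vanishes at k = 5, so the series with the parity of 5 terminates at degree 5.
Standard normalization: leading coefficient of H_n is 2^n, so a_5 = 2^5 = 32. Work downward with a_k = (k+1)(k+2) a_{k+2} / (2(k - n)):
  a_3 = (4)(5)(32) / (2(3 - 5)) = 640/(-4) = -160
  a_1 = (2)(3)(-160) / (2(1 - 5)) = -960/(-8) = 120
Hence H_5(x) = 32 x^5 - 160 x^3 + 120 x.

H_5(x); series = 32 x^5 - 160 x^3 + 120 x


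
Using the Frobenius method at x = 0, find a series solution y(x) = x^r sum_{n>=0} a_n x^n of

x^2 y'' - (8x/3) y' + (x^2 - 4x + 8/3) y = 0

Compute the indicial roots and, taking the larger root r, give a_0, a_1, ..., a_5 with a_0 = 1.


Write in Frobenius form y'' + (p(x)/x) y' + (q(x)/x^2) y = 0:
  p(x) = -8/3,  q(x) = x^2 - 4x + 8/3.
Indicial equation: r(r-1) + (-8/3) r + (8/3) = 0 -> roots r_1 = 8/3, r_2 = 1.
Take r = r_1 = 8/3. Let y(x) = x^r sum_{n>=0} a_n x^n with a_0 = 1.
Substitute y = x^r sum a_n x^n and match x^{r+n}. The recurrence is
  D(n) a_n - 4 a_{n-1} + 1 a_{n-2} = 0,  where D(n) = (r+n)(r+n-1) + (-8/3)(r+n) + (8/3).
  a_n = [4 a_{n-1} - 1 a_{n-2}] / D(n).
Since the indicial polynomial factors as (r - r_1)(r - r_2), D(n) = (r_1 + n - r_1)(r_1 + n - r_2) = n(n + 5/3).
Evaluating step by step (a_0 = 1):
  n = 1: D(1) = 1(1 + 5/3) = 8/3; numerator = 4(1) = 4; a_1 = (4)/(8/3) = 3/2
  n = 2: D(2) = 2(2 + 5/3) = 22/3; numerator = 4(3/2) - 1(1) = 5; a_2 = (5)/(22/3) = 15/22
  n = 3: D(3) = 3(3 + 5/3) = 14; numerator = 4(15/22) - 1(3/2) = 27/22; a_3 = (27/22)/(14) = 27/308
  n = 4: D(4) = 4(4 + 5/3) = 68/3; numerator = 4(27/308) - 1(15/22) = -51/154; a_4 = (-51/154)/(68/3) = -9/616
  n = 5: D(5) = 5(5 + 5/3) = 100/3; numerator = 4(-9/616) - 1(27/308) = -45/308; a_5 = (-45/308)/(100/3) = -27/6160

r = 8/3; a_0 = 1; a_1 = 3/2; a_2 = 15/22; a_3 = 27/308; a_4 = -9/616; a_5 = -27/6160


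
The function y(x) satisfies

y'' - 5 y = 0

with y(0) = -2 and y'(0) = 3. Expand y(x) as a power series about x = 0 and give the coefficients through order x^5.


Ansatz: y(x) = sum_{n>=0} a_n x^n, so y'(x) = sum_{n>=1} n a_n x^(n-1) and y''(x) = sum_{n>=2} n(n-1) a_n x^(n-2).
Substitute into P(x) y'' + Q(x) y' + R(x) y = 0 with P(x) = 1, Q(x) = 0, R(x) = -5, and match powers of x.
Initial conditions: a_0 = -2, a_1 = 3.
Setting the coefficient of each power of x to zero and solving order by order (substituting the coefficients already found):
  x^0: 2 a_2 - 5 a_0 = 0  ->  2 a_2 = 5 a_0 = -10  ->  a_2 = -5
  x^1: 6 a_3 - 5 a_1 = 0  ->  6 a_3 = 5 a_1 = 15  ->  a_3 = 5/2
  x^2: 12 a_4 - 5 a_2 = 0  ->  12 a_4 = 5 a_2 = -25  ->  a_4 = -25/12
  x^3: 20 a_5 - 5 a_3 = 0  ->  20 a_5 = 5 a_3 = 25/2  ->  a_5 = 5/8
Truncated series: y(x) = -2 + 3 x - 5 x^2 + (5/2) x^3 - (25/12) x^4 + (5/8) x^5 + O(x^6).

a_0 = -2; a_1 = 3; a_2 = -5; a_3 = 5/2; a_4 = -25/12; a_5 = 5/8


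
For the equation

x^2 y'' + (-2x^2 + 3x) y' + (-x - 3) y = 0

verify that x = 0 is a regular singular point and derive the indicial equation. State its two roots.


Divide by x^2 to reach normal form y'' + P_1(x) y' + P_2(x) y = 0 with P_1(x) = -2 + 3/x and P_2(x) = -1/x - 3/x^2.
x = 0 is a singular point because the y'-coefficient -2 + 3/x has a pole at x = 0 and the y-coefficient -1/x - 3/x^2 has a pole at x = 0.
It is a regular singular point because x P_1(x) = p(x) = 3 - 2x and x^2 P_2(x) = q(x) = -x - 3 are polynomials, hence analytic at x = 0.
p(0) = 3,  q(0) = -3.
Indicial equation: r(r-1) + p(0) r + q(0) = 0, i.e. r^2 + (p(0) - 1) r + q(0) = 0, i.e. r^2 + 2 r - 3 = 0.
Discriminant: (2)^2 - 4(-3) = 16, so r = (-2 ± 4)/2.
Solving: r_1 = 1, r_2 = -3.

indicial: r^2 + 2 r - 3 = 0; roots r_1 = 1, r_2 = -3


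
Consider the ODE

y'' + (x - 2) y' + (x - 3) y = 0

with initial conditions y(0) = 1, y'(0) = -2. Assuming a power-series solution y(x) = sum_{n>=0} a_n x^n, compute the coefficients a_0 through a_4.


Ansatz: y(x) = sum_{n>=0} a_n x^n, so y'(x) = sum_{n>=1} n a_n x^(n-1) and y''(x) = sum_{n>=2} n(n-1) a_n x^(n-2).
Substitute into P(x) y'' + Q(x) y' + R(x) y = 0 with P(x) = 1, Q(x) = x - 2, R(x) = x - 3, and match powers of x.
Initial conditions: a_0 = 1, a_1 = -2.
Setting the coefficient of each power of x to zero and solving order by order (substituting the coefficients already found):
  x^0: 2 a_2 - 2 a_1 - 3 a_0 = 0  ->  2 a_2 = 2 a_1 + 3 a_0 = -1  ->  a_2 = -1/2
  x^1: 6 a_3 - 4 a_2 - 2 a_1 + a_0 = 0  ->  6 a_3 = 4 a_2 + 2 a_1 - a_0 = -7  ->  a_3 = -7/6
  x^2: 12 a_4 - 6 a_3 - a_2 + a_1 = 0  ->  12 a_4 = 6 a_3 + a_2 - a_1 = -11/2  ->  a_4 = -11/24
Truncated series: y(x) = 1 - 2 x - (1/2) x^2 - (7/6) x^3 - (11/24) x^4 + O(x^5).

a_0 = 1; a_1 = -2; a_2 = -1/2; a_3 = -7/6; a_4 = -11/24


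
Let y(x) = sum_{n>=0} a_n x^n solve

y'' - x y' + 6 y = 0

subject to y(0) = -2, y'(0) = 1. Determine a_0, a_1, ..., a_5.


Ansatz: y(x) = sum_{n>=0} a_n x^n, so y'(x) = sum_{n>=1} n a_n x^(n-1) and y''(x) = sum_{n>=2} n(n-1) a_n x^(n-2).
Substitute into P(x) y'' + Q(x) y' + R(x) y = 0 with P(x) = 1, Q(x) = -x, R(x) = 6, and match powers of x.
Initial conditions: a_0 = -2, a_1 = 1.
Setting the coefficient of each power of x to zero and solving order by order (substituting the coefficients already found):
  x^0: 2 a_2 + 6 a_0 = 0  ->  2 a_2 = -6 a_0 = 12  ->  a_2 = 6
  x^1: 6 a_3 + 5 a_1 = 0  ->  6 a_3 = -5 a_1 = -5  ->  a_3 = -5/6
  x^2: 12 a_4 + 4 a_2 = 0  ->  12 a_4 = -4 a_2 = -24  ->  a_4 = -2
  x^3: 20 a_5 + 3 a_3 = 0  ->  20 a_5 = -3 a_3 = 5/2  ->  a_5 = 1/8
Truncated series: y(x) = -2 + x + 6 x^2 - (5/6) x^3 - 2 x^4 + (1/8) x^5 + O(x^6).

a_0 = -2; a_1 = 1; a_2 = 6; a_3 = -5/6; a_4 = -2; a_5 = 1/8


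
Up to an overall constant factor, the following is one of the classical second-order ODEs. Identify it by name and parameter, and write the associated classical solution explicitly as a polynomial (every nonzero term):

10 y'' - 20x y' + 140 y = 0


All three coefficients share the factor 10; dividing through by 10 gives  y'' - 2x y' + 14 y = 0.
This matches the Hermite equation y'' - 2x y' + 2n y = 0 with 2n = 14, so n = 7; the polynomial solution is H_7(x).
With y = sum_k a_k x^k, matching x^k gives (k+2)(k+1) a_{k+2} = 2(k - n) a_k = 2(k - 7) a_k. The right side vanishes at k = 7, so the series with the parity of 7 terminates at degree 7.
Standard normalization: leading coefficient of H_n is 2^n, so a_7 = 2^7 = 128. Work downward with a_k = (k+1)(k+2) a_{k+2} / (2(k - n)):
  a_5 = (6)(7)(128) / (2(5 - 7)) = 5376/(-4) = -1344
  a_3 = (4)(5)(-1344) / (2(3 - 7)) = -26880/(-8) = 3360
  a_1 = (2)(3)(3360) / (2(1 - 7)) = 20160/(-12) = -1680
Hence H_7(x) = 128 x^7 - 1344 x^5 + 3360 x^3 - 1680 x.

H_7(x); series = 128 x^7 - 1344 x^5 + 3360 x^3 - 1680 x


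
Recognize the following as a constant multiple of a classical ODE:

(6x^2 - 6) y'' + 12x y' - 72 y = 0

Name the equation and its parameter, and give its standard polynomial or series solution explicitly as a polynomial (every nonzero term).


All three coefficients share the factor -6; dividing through by -6 gives  (1 - x^2) y'' - 2x y' + 12 y = 0.
This matches the Legendre equation (1 - x^2) y'' - 2x y' + n(n+1) y = 0 (note the -2x y' term) with n(n+1) = 12, so n = 3; the polynomial solution is P_3(x).
With y = sum_k a_k x^k, matching x^k gives (k+2)(k+1) a_{k+2} = [k(k+1) - n(n+1)] a_k = (k - 3)(k + 4) a_k. The right side vanishes at k = 3, so the series with the parity of 3 terminates at degree 3.
Standard normalization (P_n(1) = 1): leading coefficient (2n)!/(2^n (n!)^2) = 720/(8*36) = 5/2, so a_3 = 5/2. Work downward with a_k = (k+1)(k+2) a_{k+2} / ((k - 3)(k + 4)):
  a_1 = (2)(3)(5/2) / ((1 - 3)(1 + 4)) = 15/(-10) = -3/2
Hence P_3(x) = 5 x^3/2 - 3 x/2.

P_3(x); series = 5 x^3/2 - 3 x/2


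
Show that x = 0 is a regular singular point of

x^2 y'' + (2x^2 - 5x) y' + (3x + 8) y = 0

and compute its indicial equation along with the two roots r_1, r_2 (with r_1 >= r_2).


Divide by x^2 to reach normal form y'' + P_1(x) y' + P_2(x) y = 0 with P_1(x) = 2 - 5/x and P_2(x) = 3/x + 8/x^2.
x = 0 is a singular point because the y'-coefficient 2 - 5/x has a pole at x = 0 and the y-coefficient 3/x + 8/x^2 has a pole at x = 0.
It is a regular singular point because x P_1(x) = p(x) = 2x - 5 and x^2 P_2(x) = q(x) = 3x + 8 are polynomials, hence analytic at x = 0.
p(0) = -5,  q(0) = 8.
Indicial equation: r(r-1) + p(0) r + q(0) = 0, i.e. r^2 + (p(0) - 1) r + q(0) = 0, i.e. r^2 - 6 r + 8 = 0.
Discriminant: (-6)^2 - 4(8) = 4, so r = (6 ± 2)/2.
Solving: r_1 = 4, r_2 = 2.

indicial: r^2 - 6 r + 8 = 0; roots r_1 = 4, r_2 = 2


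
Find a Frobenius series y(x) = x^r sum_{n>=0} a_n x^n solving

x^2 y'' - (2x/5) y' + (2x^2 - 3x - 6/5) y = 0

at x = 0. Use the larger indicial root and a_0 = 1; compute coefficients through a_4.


Write in Frobenius form y'' + (p(x)/x) y' + (q(x)/x^2) y = 0:
  p(x) = -2/5,  q(x) = 2x^2 - 3x - 6/5.
Indicial equation: r(r-1) + (-2/5) r + (-6/5) = 0 -> roots r_1 = 2, r_2 = -3/5.
Take r = r_1 = 2. Let y(x) = x^r sum_{n>=0} a_n x^n with a_0 = 1.
Substitute y = x^r sum a_n x^n and match x^{r+n}. The recurrence is
  D(n) a_n - 3 a_{n-1} + 2 a_{n-2} = 0,  where D(n) = (r+n)(r+n-1) + (-2/5)(r+n) + (-6/5).
  a_n = [3 a_{n-1} - 2 a_{n-2}] / D(n).
Since the indicial polynomial factors as (r - r_1)(r - r_2), D(n) = (r_1 + n - r_1)(r_1 + n - r_2) = n(n + 13/5).
Evaluating step by step (a_0 = 1):
  n = 1: D(1) = 1(1 + 13/5) = 18/5; numerator = 3(1) = 3; a_1 = (3)/(18/5) = 5/6
  n = 2: D(2) = 2(2 + 13/5) = 46/5; numerator = 3(5/6) - 2(1) = 1/2; a_2 = (1/2)/(46/5) = 5/92
  n = 3: D(3) = 3(3 + 13/5) = 84/5; numerator = 3(5/92) - 2(5/6) = -415/276; a_3 = (-415/276)/(84/5) = -2075/23184
  n = 4: D(4) = 4(4 + 13/5) = 132/5; numerator = 3(-2075/23184) - 2(5/92) = -2915/7728; a_4 = (-2915/7728)/(132/5) = -1325/92736

r = 2; a_0 = 1; a_1 = 5/6; a_2 = 5/92; a_3 = -2075/23184; a_4 = -1325/92736


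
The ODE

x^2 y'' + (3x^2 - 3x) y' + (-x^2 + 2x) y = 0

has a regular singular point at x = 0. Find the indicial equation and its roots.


Divide by x^2 to reach normal form y'' + P_1(x) y' + P_2(x) y = 0 with P_1(x) = 3 - 3/x and P_2(x) = -1 + 2/x.
x = 0 is a singular point because the y'-coefficient 3 - 3/x has a pole at x = 0 and the y-coefficient -1 + 2/x has a pole at x = 0.
It is a regular singular point because x P_1(x) = p(x) = 3x - 3 and x^2 P_2(x) = q(x) = -x^2 + 2x are polynomials, hence analytic at x = 0.
p(0) = -3,  q(0) = 0.
Indicial equation: r(r-1) + p(0) r + q(0) = 0, i.e. r^2 + (p(0) - 1) r + q(0) = 0, i.e. r^2 - 4 r = 0.
Discriminant: (-4)^2 - 4(0) = 16, so r = (4 ± 4)/2.
Solving: r_1 = 4, r_2 = 0.

indicial: r^2 - 4 r = 0; roots r_1 = 4, r_2 = 0


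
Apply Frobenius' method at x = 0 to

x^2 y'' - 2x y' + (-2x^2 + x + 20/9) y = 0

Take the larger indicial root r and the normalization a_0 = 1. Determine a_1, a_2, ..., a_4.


Write in Frobenius form y'' + (p(x)/x) y' + (q(x)/x^2) y = 0:
  p(x) = -2,  q(x) = -2x^2 + x + 20/9.
Indicial equation: r(r-1) + (-2) r + (20/9) = 0 -> roots r_1 = 5/3, r_2 = 4/3.
Take r = r_1 = 5/3. Let y(x) = x^r sum_{n>=0} a_n x^n with a_0 = 1.
Substitute y = x^r sum a_n x^n and match x^{r+n}. The recurrence is
  D(n) a_n + 1 a_{n-1} - 2 a_{n-2} = 0,  where D(n) = (r+n)(r+n-1) + (-2)(r+n) + (20/9).
  a_n = [-1 a_{n-1} + 2 a_{n-2}] / D(n).
Since the indicial polynomial factors as (r - r_1)(r - r_2), D(n) = (r_1 + n - r_1)(r_1 + n - r_2) = n(n + 1/3).
Evaluating step by step (a_0 = 1):
  n = 1: D(1) = 1(1 + 1/3) = 4/3; numerator = -1(1) = -1; a_1 = (-1)/(4/3) = -3/4
  n = 2: D(2) = 2(2 + 1/3) = 14/3; numerator = -1(-3/4) + 2(1) = 11/4; a_2 = (11/4)/(14/3) = 33/56
  n = 3: D(3) = 3(3 + 1/3) = 10; numerator = -1(33/56) + 2(-3/4) = -117/56; a_3 = (-117/56)/(10) = -117/560
  n = 4: D(4) = 4(4 + 1/3) = 52/3; numerator = -1(-117/560) + 2(33/56) = 111/80; a_4 = (111/80)/(52/3) = 333/4160

r = 5/3; a_0 = 1; a_1 = -3/4; a_2 = 33/56; a_3 = -117/560; a_4 = 333/4160


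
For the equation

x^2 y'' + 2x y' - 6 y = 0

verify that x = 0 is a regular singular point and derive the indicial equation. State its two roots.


Divide by x^2 to reach normal form y'' + P_1(x) y' + P_2(x) y = 0 with P_1(x) = 2/x and P_2(x) = -6/x^2.
x = 0 is a singular point because the y'-coefficient 2/x has a pole at x = 0 and the y-coefficient -6/x^2 has a pole at x = 0.
It is a regular singular point because x P_1(x) = p(x) = 2 and x^2 P_2(x) = q(x) = -6 are polynomials, hence analytic at x = 0.
p(0) = 2,  q(0) = -6.
Indicial equation: r(r-1) + p(0) r + q(0) = 0, i.e. r^2 + (p(0) - 1) r + q(0) = 0, i.e. r^2 + 1 r - 6 = 0.
Discriminant: (1)^2 - 4(-6) = 25, so r = (-1 ± 5)/2.
Solving: r_1 = 2, r_2 = -3.

indicial: r^2 + 1 r - 6 = 0; roots r_1 = 2, r_2 = -3


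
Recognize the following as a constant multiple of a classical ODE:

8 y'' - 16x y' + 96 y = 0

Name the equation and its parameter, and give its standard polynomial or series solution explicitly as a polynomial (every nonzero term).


All three coefficients share the factor 8; dividing through by 8 gives  y'' - 2x y' + 12 y = 0.
This matches the Hermite equation y'' - 2x y' + 2n y = 0 with 2n = 12, so n = 6; the polynomial solution is H_6(x).
With y = sum_k a_k x^k, matching x^k gives (k+2)(k+1) a_{k+2} = 2(k - n) a_k = 2(k - 6) a_k. The right side vanishes at k = 6, so the series with the parity of 6 terminates at degree 6.
Standard normalization: leading coefficient of H_n is 2^n, so a_6 = 2^6 = 64. Work downward with a_k = (k+1)(k+2) a_{k+2} / (2(k - n)):
  a_4 = (5)(6)(64) / (2(4 - 6)) = 1920/(-4) = -480
  a_2 = (3)(4)(-480) / (2(2 - 6)) = -5760/(-8) = 720
  a_0 = (1)(2)(720) / (2(0 - 6)) = 1440/(-12) = -120
Hence H_6(x) = 64 x^6 - 480 x^4 + 720 x^2 - 120.

H_6(x); series = 64 x^6 - 480 x^4 + 720 x^2 - 120


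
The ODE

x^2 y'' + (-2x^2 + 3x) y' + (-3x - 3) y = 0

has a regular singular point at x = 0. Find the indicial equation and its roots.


Divide by x^2 to reach normal form y'' + P_1(x) y' + P_2(x) y = 0 with P_1(x) = -2 + 3/x and P_2(x) = -3/x - 3/x^2.
x = 0 is a singular point because the y'-coefficient -2 + 3/x has a pole at x = 0 and the y-coefficient -3/x - 3/x^2 has a pole at x = 0.
It is a regular singular point because x P_1(x) = p(x) = 3 - 2x and x^2 P_2(x) = q(x) = -3x - 3 are polynomials, hence analytic at x = 0.
p(0) = 3,  q(0) = -3.
Indicial equation: r(r-1) + p(0) r + q(0) = 0, i.e. r^2 + (p(0) - 1) r + q(0) = 0, i.e. r^2 + 2 r - 3 = 0.
Discriminant: (2)^2 - 4(-3) = 16, so r = (-2 ± 4)/2.
Solving: r_1 = 1, r_2 = -3.

indicial: r^2 + 2 r - 3 = 0; roots r_1 = 1, r_2 = -3


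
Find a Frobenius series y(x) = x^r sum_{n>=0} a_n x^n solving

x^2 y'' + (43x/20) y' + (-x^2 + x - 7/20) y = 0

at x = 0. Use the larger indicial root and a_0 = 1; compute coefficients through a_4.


Write in Frobenius form y'' + (p(x)/x) y' + (q(x)/x^2) y = 0:
  p(x) = 43/20,  q(x) = -x^2 + x - 7/20.
Indicial equation: r(r-1) + (43/20) r + (-7/20) = 0 -> roots r_1 = 1/4, r_2 = -7/5.
Take r = r_1 = 1/4. Let y(x) = x^r sum_{n>=0} a_n x^n with a_0 = 1.
Substitute y = x^r sum a_n x^n and match x^{r+n}. The recurrence is
  D(n) a_n + 1 a_{n-1} - 1 a_{n-2} = 0,  where D(n) = (r+n)(r+n-1) + (43/20)(r+n) + (-7/20).
  a_n = [-1 a_{n-1} + 1 a_{n-2}] / D(n).
Since the indicial polynomial factors as (r - r_1)(r - r_2), D(n) = (r_1 + n - r_1)(r_1 + n - r_2) = n(n + 33/20).
Evaluating step by step (a_0 = 1):
  n = 1: D(1) = 1(1 + 33/20) = 53/20; numerator = -1(1) = -1; a_1 = (-1)/(53/20) = -20/53
  n = 2: D(2) = 2(2 + 33/20) = 73/10; numerator = -1(-20/53) + 1(1) = 73/53; a_2 = (73/53)/(73/10) = 10/53
  n = 3: D(3) = 3(3 + 33/20) = 279/20; numerator = -1(10/53) + 1(-20/53) = -30/53; a_3 = (-30/53)/(279/20) = -200/4929
  n = 4: D(4) = 4(4 + 33/20) = 113/5; numerator = -1(-200/4929) + 1(10/53) = 1130/4929; a_4 = (1130/4929)/(113/5) = 50/4929

r = 1/4; a_0 = 1; a_1 = -20/53; a_2 = 10/53; a_3 = -200/4929; a_4 = 50/4929


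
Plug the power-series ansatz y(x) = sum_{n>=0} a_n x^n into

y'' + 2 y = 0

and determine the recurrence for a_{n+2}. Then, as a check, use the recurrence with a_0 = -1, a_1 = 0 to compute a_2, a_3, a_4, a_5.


Substitute y = sum_n a_n x^n into y'' + (const) y = 0.
y''(x) = sum_{n>=0} (n+2)(n+1) a_{n+2} x^n.
The ODE becomes sum_n [(n+2)(n+1) a_{n+2} + 2 a_n] x^n = 0.
Setting each coefficient to zero gives the recurrence:
  (n+2)(n+1) a_{n+2} + 2 a_n = 0,
  a_{n+2} = -2 / ((n+1)(n+2)) a_n.

Check with a_0 = -1, a_1 = 0 (apply the recurrence for n = 0, 1, 2, 3): a_0 = -1, a_1 = 0, a_2 = 1, a_3 = 0, a_4 = -1/6, a_5 = 0.

a_{n+2} = -2/((n+1)(n+2)) * a_n; check: a_0 = -1, a_1 = 0, a_2 = 1, a_3 = 0, a_4 = -1/6, a_5 = 0


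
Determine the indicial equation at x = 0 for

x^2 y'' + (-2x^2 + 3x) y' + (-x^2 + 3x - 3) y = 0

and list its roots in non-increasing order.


Divide by x^2 to reach normal form y'' + P_1(x) y' + P_2(x) y = 0 with P_1(x) = -2 + 3/x and P_2(x) = -1 + 3/x - 3/x^2.
x = 0 is a singular point because the y'-coefficient -2 + 3/x has a pole at x = 0 and the y-coefficient -1 + 3/x - 3/x^2 has a pole at x = 0.
It is a regular singular point because x P_1(x) = p(x) = 3 - 2x and x^2 P_2(x) = q(x) = -x^2 + 3x - 3 are polynomials, hence analytic at x = 0.
p(0) = 3,  q(0) = -3.
Indicial equation: r(r-1) + p(0) r + q(0) = 0, i.e. r^2 + (p(0) - 1) r + q(0) = 0, i.e. r^2 + 2 r - 3 = 0.
Discriminant: (2)^2 - 4(-3) = 16, so r = (-2 ± 4)/2.
Solving: r_1 = 1, r_2 = -3.

indicial: r^2 + 2 r - 3 = 0; roots r_1 = 1, r_2 = -3


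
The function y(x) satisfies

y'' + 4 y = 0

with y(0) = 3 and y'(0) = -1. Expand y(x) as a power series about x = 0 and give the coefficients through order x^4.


Ansatz: y(x) = sum_{n>=0} a_n x^n, so y'(x) = sum_{n>=1} n a_n x^(n-1) and y''(x) = sum_{n>=2} n(n-1) a_n x^(n-2).
Substitute into P(x) y'' + Q(x) y' + R(x) y = 0 with P(x) = 1, Q(x) = 0, R(x) = 4, and match powers of x.
Initial conditions: a_0 = 3, a_1 = -1.
Setting the coefficient of each power of x to zero and solving order by order (substituting the coefficients already found):
  x^0: 2 a_2 + 4 a_0 = 0  ->  2 a_2 = -4 a_0 = -12  ->  a_2 = -6
  x^1: 6 a_3 + 4 a_1 = 0  ->  6 a_3 = -4 a_1 = 4  ->  a_3 = 2/3
  x^2: 12 a_4 + 4 a_2 = 0  ->  12 a_4 = -4 a_2 = 24  ->  a_4 = 2
Truncated series: y(x) = 3 - x - 6 x^2 + (2/3) x^3 + 2 x^4 + O(x^5).

a_0 = 3; a_1 = -1; a_2 = -6; a_3 = 2/3; a_4 = 2


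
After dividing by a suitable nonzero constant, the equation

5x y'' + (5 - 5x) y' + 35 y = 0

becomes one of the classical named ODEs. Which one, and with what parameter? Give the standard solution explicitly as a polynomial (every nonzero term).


All three coefficients share the factor 5; dividing through by 5 gives  x y'' + (1 - x) y' + 7 y = 0.
This matches the Laguerre equation x y'' + (1 - x) y' + n y = 0 with n = 7; the polynomial solution is L_7(x).
With y = sum_k a_k x^k, matching x^k gives (k+1)k a_{k+1} + (k+1) a_{k+1} - k a_k + n a_k = 0, i.e. (k+1)^2 a_{k+1} = (k - n) a_k = (k - 7) a_k. The right side vanishes at k = 7, so the series terminates at degree 7.
Standard normalization L_n(0) = 1 gives a_0 = 1. Work upward with a_{k+1} = (k - 7) a_k / (k+1)^2:
  a_1 = (0 - 7)(1) / 1^2 = -7/1 = -7
  a_2 = (1 - 7)(-7) / 2^2 = 42/4 = 21/2
  a_3 = (2 - 7)(21/2) / 3^2 = (-105/2)/9 = -35/6
  a_4 = (3 - 7)(-35/6) / 4^2 = (70/3)/16 = 35/24
  a_5 = (4 - 7)(35/24) / 5^2 = (-35/8)/25 = -7/40
  a_6 = (5 - 7)(-7/40) / 6^2 = (7/20)/36 = 7/720
  a_7 = (6 - 7)(7/720) / 7^2 = (-7/720)/49 = -1/5040
Hence L_7(x) = -x^7/5040 + 7 x^6/720 - 7 x^5/40 + 35 x^4/24 - 35 x^3/6 + 21 x^2/2 - 7 x + 1.

L_7(x); series = -x^7/5040 + 7 x^6/720 - 7 x^5/40 + 35 x^4/24 - 35 x^3/6 + 21 x^2/2 - 7 x + 1
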